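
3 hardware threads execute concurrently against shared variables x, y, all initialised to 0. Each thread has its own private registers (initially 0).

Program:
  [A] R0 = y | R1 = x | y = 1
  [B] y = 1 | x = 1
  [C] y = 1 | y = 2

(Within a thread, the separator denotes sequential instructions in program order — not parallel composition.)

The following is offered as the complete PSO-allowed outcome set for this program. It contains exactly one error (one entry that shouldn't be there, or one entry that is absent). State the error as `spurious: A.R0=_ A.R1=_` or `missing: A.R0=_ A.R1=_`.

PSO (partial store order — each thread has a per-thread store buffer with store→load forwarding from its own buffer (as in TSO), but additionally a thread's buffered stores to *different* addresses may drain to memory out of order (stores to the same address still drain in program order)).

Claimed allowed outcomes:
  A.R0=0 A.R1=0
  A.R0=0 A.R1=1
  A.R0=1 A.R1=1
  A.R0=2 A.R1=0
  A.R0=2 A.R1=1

outcome vector order: (A.R0,A.R1)
PSO: 6 outcomes — {<0 0>, <0 1>, <1 0>, <1 1>, <2 0>, <2 1>}
PSO∖claimed = {<1 0>}

missing: A.R0=1 A.R1=0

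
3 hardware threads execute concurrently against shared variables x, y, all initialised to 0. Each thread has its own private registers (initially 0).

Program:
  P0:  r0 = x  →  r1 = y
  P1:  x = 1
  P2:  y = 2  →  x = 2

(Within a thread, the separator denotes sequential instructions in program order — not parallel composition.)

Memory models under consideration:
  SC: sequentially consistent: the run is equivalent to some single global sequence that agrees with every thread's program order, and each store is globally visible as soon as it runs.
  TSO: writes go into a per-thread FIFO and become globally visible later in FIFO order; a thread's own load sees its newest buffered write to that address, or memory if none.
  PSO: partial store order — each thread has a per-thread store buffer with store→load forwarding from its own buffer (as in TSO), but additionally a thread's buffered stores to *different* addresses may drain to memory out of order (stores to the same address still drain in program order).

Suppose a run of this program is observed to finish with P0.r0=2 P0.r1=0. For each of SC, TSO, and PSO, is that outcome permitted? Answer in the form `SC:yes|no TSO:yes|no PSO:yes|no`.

SC:no TSO:no PSO:yes

outcome vector order: (P0.r0,P0.r1)
SC (5): 0/0; 0/2; 1/0; 1/2; 2/2
TSO (5): 0/0; 0/2; 1/0; 1/2; 2/2
PSO (6): 0/0; 0/2; 1/0; 1/2; 2/0; 2/2
target 2/0 ∈ {PSO}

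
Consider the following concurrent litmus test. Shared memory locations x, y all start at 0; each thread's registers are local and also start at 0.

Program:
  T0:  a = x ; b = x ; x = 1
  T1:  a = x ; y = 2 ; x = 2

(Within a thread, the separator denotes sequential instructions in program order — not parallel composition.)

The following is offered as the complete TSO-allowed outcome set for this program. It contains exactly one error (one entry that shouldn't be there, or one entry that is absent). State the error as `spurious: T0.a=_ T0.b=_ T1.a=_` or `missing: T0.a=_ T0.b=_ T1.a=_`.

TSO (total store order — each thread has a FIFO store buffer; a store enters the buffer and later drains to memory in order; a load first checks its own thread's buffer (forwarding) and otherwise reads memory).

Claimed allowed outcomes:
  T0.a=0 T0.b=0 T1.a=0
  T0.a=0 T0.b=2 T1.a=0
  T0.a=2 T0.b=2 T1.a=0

missing: T0.a=0 T0.b=0 T1.a=1

outcome vector order: (T0.a,T0.b,T1.a)
TSO: 4 outcomes — {000 001 020 220}
TSO∖claimed = {001}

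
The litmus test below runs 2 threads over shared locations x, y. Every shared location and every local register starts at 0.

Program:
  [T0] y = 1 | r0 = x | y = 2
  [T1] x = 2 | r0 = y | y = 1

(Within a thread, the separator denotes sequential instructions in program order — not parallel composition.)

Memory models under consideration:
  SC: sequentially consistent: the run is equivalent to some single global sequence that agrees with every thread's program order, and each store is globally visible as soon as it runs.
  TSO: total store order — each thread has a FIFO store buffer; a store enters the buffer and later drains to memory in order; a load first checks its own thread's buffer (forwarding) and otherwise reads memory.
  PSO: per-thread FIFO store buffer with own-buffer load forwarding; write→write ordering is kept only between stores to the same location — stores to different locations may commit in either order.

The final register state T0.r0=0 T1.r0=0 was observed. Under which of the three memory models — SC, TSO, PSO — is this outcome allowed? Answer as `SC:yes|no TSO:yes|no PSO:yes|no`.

SC:no TSO:yes PSO:yes

outcome vector order: (T0.r0,T1.r0)
SC (5): 0/1; 0/2; 2/0; 2/1; 2/2
TSO (6): 0/0; 0/1; 0/2; 2/0; 2/1; 2/2
PSO (6): 0/0; 0/1; 0/2; 2/0; 2/1; 2/2
target 0/0 ∈ {TSO,PSO}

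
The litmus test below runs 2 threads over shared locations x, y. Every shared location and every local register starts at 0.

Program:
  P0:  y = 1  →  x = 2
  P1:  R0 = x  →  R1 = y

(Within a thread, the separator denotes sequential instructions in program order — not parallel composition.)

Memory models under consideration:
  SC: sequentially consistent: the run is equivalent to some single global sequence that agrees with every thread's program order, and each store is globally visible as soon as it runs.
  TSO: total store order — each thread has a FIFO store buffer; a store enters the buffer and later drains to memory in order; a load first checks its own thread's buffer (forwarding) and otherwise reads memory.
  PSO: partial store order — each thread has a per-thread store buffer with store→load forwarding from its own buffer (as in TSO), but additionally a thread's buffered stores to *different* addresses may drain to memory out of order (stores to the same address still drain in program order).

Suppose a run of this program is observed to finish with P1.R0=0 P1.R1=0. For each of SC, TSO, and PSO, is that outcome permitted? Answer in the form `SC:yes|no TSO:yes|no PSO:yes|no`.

outcome vector order: (P1.R0,P1.R1)
under SC → 00; 01; 21
under TSO → 00; 01; 21
under PSO → 00; 01; 20; 21
target 00 ∈ {SC,TSO,PSO}

SC:yes TSO:yes PSO:yes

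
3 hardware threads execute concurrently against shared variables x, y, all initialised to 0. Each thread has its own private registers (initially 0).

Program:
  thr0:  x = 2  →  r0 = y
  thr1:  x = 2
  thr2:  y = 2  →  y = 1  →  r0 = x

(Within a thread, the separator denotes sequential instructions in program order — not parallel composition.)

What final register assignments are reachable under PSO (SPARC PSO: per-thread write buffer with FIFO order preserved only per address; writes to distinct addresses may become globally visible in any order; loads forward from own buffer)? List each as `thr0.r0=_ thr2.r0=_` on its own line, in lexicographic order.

thr0.r0=0 thr2.r0=0
thr0.r0=0 thr2.r0=2
thr0.r0=1 thr2.r0=0
thr0.r0=1 thr2.r0=2
thr0.r0=2 thr2.r0=0
thr0.r0=2 thr2.r0=2

outcome vector order: (thr0.r0,thr2.r0)
|PSO outcomes| = 6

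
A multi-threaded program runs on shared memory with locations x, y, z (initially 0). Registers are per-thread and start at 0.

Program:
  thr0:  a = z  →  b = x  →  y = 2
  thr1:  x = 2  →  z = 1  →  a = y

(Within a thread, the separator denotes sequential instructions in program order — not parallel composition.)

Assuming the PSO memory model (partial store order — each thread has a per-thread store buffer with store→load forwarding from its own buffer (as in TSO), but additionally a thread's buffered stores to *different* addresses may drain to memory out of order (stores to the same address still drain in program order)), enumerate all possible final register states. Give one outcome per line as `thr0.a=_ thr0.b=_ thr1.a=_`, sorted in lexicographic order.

thr0.a=0 thr0.b=0 thr1.a=0
thr0.a=0 thr0.b=0 thr1.a=2
thr0.a=0 thr0.b=2 thr1.a=0
thr0.a=0 thr0.b=2 thr1.a=2
thr0.a=1 thr0.b=0 thr1.a=0
thr0.a=1 thr0.b=0 thr1.a=2
thr0.a=1 thr0.b=2 thr1.a=0
thr0.a=1 thr0.b=2 thr1.a=2

outcome vector order: (thr0.a,thr0.b,thr1.a)
|PSO outcomes| = 8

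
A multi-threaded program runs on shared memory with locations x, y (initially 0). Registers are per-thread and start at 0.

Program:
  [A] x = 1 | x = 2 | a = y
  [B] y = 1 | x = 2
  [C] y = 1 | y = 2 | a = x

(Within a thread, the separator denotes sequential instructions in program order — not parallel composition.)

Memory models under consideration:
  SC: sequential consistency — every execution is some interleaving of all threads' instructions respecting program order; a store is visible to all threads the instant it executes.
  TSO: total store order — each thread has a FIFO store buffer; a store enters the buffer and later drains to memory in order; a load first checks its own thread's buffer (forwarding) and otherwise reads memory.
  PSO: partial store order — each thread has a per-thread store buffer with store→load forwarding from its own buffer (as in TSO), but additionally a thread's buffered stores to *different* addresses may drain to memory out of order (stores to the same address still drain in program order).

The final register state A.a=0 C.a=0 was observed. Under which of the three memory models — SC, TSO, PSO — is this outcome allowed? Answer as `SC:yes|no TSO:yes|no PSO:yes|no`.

SC:no TSO:yes PSO:yes

outcome vector order: (A.a,C.a)
SC: 7 outcomes — {(0,2), (1,0), (1,1), (1,2), (2,0), (2,1), (2,2)}
TSO: 9 outcomes — {(0,0), (0,1), (0,2), (1,0), (1,1), (1,2), (2,0), (2,1), (2,2)}
PSO: 9 outcomes — {(0,0), (0,1), (0,2), (1,0), (1,1), (1,2), (2,0), (2,1), (2,2)}
target (0,0) ∈ {TSO,PSO}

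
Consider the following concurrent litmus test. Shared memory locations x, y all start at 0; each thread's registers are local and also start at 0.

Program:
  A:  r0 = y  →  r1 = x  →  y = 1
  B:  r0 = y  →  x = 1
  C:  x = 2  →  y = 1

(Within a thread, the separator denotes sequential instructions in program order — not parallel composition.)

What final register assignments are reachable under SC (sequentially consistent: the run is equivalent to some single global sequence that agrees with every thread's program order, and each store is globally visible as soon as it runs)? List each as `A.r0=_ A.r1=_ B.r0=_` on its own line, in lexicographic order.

A.r0=0 A.r1=0 B.r0=0
A.r0=0 A.r1=0 B.r0=1
A.r0=0 A.r1=1 B.r0=0
A.r0=0 A.r1=1 B.r0=1
A.r0=0 A.r1=2 B.r0=0
A.r0=0 A.r1=2 B.r0=1
A.r0=1 A.r1=1 B.r0=0
A.r0=1 A.r1=1 B.r0=1
A.r0=1 A.r1=2 B.r0=0
A.r0=1 A.r1=2 B.r0=1

outcome vector order: (A.r0,A.r1,B.r0)
|SC outcomes| = 10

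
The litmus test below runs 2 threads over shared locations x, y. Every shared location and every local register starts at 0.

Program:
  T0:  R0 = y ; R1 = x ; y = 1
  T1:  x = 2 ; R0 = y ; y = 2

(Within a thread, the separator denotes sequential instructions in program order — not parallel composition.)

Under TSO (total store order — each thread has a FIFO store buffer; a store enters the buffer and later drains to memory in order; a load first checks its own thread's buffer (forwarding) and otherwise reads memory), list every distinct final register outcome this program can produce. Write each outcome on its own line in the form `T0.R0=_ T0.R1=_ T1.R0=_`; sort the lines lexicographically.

T0.R0=0 T0.R1=0 T1.R0=0
T0.R0=0 T0.R1=0 T1.R0=1
T0.R0=0 T0.R1=2 T1.R0=0
T0.R0=0 T0.R1=2 T1.R0=1
T0.R0=2 T0.R1=2 T1.R0=0

outcome vector order: (T0.R0,T0.R1,T1.R0)
|TSO outcomes| = 5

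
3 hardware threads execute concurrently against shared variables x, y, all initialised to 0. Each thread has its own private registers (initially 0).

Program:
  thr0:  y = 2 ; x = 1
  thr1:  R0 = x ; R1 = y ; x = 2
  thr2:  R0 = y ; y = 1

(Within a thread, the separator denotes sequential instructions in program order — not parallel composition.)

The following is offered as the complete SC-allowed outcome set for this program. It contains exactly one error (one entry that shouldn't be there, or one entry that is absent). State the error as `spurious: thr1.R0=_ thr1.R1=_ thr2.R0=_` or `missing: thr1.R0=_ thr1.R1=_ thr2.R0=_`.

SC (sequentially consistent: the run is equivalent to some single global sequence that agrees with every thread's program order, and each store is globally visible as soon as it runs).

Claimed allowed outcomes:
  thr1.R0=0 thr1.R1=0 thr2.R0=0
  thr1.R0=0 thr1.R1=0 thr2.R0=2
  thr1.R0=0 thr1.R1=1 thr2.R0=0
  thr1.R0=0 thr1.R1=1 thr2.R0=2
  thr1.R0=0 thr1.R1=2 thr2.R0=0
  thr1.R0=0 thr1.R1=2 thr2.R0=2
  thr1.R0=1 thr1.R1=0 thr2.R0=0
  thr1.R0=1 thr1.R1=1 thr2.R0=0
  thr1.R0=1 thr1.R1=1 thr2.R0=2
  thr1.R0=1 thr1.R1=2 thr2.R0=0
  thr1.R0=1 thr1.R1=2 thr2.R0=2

outcome vector order: (thr1.R0,thr1.R1,thr2.R0)
SC (10): (0,0,0) (0,0,2) (0,1,0) (0,1,2) (0,2,0) (0,2,2) (1,1,0) (1,1,2) (1,2,0) (1,2,2)
claimed∖SC = {(1,0,0)}

spurious: thr1.R0=1 thr1.R1=0 thr2.R0=0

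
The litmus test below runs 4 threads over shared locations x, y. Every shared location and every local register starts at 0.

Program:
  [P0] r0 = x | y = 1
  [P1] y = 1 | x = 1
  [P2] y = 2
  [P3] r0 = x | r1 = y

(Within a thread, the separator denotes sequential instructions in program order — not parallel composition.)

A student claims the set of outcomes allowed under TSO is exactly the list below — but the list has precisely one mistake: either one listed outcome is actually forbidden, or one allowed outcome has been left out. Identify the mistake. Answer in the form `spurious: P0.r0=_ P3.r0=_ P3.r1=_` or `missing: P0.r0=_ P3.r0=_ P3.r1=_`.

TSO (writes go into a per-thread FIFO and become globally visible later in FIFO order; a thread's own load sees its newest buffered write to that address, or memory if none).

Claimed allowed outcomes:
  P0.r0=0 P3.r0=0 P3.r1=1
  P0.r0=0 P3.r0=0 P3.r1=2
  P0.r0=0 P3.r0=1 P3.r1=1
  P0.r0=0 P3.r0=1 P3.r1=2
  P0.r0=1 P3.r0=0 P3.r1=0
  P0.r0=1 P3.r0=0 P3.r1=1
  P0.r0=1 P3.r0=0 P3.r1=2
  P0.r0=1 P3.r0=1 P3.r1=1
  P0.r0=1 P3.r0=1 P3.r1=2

missing: P0.r0=0 P3.r0=0 P3.r1=0

outcome vector order: (P0.r0,P3.r0,P3.r1)
[TSO] allowed = {0/0/0 0/0/1 0/0/2 0/1/1 0/1/2 1/0/0 1/0/1 1/0/2 1/1/1 1/1/2}
TSO∖claimed = {0/0/0}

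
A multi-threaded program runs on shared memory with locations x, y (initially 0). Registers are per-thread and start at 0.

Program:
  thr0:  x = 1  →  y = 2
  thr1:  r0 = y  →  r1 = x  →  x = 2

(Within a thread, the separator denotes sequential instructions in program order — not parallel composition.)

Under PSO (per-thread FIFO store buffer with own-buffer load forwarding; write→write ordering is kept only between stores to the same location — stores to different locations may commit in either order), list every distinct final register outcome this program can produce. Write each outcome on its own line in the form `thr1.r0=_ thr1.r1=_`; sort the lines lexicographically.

thr1.r0=0 thr1.r1=0
thr1.r0=0 thr1.r1=1
thr1.r0=2 thr1.r1=0
thr1.r0=2 thr1.r1=1

outcome vector order: (thr1.r0,thr1.r1)
|PSO outcomes| = 4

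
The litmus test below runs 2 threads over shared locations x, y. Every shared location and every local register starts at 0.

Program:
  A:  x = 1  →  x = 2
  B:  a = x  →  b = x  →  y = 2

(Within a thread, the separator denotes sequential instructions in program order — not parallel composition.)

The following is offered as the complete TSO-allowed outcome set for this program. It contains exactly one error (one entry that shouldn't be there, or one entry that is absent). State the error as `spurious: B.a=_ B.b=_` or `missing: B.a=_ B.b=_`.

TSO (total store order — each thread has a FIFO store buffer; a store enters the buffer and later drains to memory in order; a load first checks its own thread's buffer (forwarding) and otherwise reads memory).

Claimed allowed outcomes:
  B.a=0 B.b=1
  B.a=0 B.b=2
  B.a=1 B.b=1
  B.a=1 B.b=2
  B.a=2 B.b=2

missing: B.a=0 B.b=0

outcome vector order: (B.a,B.b)
TSO: 6 outcomes — {(0,0), (0,1), (0,2), (1,1), (1,2), (2,2)}
TSO∖claimed = {(0,0)}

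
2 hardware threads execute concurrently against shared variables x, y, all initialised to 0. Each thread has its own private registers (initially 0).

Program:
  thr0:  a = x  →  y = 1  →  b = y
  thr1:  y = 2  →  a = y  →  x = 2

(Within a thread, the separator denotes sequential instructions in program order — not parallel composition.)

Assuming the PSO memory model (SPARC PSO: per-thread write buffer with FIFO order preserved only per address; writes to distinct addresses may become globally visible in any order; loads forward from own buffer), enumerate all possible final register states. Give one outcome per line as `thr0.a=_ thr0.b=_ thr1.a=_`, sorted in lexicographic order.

outcome vector order: (thr0.a,thr0.b,thr1.a)
|PSO outcomes| = 5

thr0.a=0 thr0.b=1 thr1.a=1
thr0.a=0 thr0.b=1 thr1.a=2
thr0.a=0 thr0.b=2 thr1.a=2
thr0.a=2 thr0.b=1 thr1.a=2
thr0.a=2 thr0.b=2 thr1.a=2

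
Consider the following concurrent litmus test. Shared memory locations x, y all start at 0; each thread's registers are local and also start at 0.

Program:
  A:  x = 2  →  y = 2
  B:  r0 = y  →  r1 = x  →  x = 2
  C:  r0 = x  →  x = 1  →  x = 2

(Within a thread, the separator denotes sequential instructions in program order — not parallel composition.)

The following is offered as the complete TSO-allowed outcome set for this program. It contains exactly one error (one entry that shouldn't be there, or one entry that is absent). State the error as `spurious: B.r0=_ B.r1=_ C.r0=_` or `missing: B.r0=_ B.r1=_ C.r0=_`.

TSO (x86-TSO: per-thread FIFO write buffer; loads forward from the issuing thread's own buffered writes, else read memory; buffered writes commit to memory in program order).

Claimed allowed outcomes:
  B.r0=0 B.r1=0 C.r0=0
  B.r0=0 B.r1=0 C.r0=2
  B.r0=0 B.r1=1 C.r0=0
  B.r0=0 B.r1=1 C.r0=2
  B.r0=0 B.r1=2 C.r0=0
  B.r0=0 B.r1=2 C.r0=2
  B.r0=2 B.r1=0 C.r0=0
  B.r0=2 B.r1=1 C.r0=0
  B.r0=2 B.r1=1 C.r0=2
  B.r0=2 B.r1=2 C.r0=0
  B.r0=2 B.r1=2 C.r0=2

spurious: B.r0=2 B.r1=0 C.r0=0

outcome vector order: (B.r0,B.r1,C.r0)
TSO (10): <0 0 0>, <0 0 2>, <0 1 0>, <0 1 2>, <0 2 0>, <0 2 2>, <2 1 0>, <2 1 2>, <2 2 0>, <2 2 2>
claimed∖TSO = {<2 0 0>}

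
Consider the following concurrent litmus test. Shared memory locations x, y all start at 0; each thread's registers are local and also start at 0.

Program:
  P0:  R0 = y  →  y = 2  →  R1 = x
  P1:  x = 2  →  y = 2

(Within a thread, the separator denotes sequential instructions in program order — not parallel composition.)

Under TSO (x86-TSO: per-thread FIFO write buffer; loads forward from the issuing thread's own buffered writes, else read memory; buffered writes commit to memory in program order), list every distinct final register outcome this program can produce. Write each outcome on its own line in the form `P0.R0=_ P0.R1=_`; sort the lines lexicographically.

outcome vector order: (P0.R0,P0.R1)
|TSO outcomes| = 3

P0.R0=0 P0.R1=0
P0.R0=0 P0.R1=2
P0.R0=2 P0.R1=2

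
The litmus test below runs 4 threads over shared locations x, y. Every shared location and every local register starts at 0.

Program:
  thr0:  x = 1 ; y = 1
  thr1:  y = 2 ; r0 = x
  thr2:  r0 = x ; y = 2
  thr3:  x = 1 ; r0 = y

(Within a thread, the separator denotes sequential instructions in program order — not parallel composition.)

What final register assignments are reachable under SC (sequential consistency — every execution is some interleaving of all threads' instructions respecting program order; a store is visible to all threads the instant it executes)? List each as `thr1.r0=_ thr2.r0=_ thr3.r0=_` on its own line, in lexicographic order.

outcome vector order: (thr1.r0,thr2.r0,thr3.r0)
|SC outcomes| = 10

thr1.r0=0 thr2.r0=0 thr3.r0=1
thr1.r0=0 thr2.r0=0 thr3.r0=2
thr1.r0=0 thr2.r0=1 thr3.r0=1
thr1.r0=0 thr2.r0=1 thr3.r0=2
thr1.r0=1 thr2.r0=0 thr3.r0=0
thr1.r0=1 thr2.r0=0 thr3.r0=1
thr1.r0=1 thr2.r0=0 thr3.r0=2
thr1.r0=1 thr2.r0=1 thr3.r0=0
thr1.r0=1 thr2.r0=1 thr3.r0=1
thr1.r0=1 thr2.r0=1 thr3.r0=2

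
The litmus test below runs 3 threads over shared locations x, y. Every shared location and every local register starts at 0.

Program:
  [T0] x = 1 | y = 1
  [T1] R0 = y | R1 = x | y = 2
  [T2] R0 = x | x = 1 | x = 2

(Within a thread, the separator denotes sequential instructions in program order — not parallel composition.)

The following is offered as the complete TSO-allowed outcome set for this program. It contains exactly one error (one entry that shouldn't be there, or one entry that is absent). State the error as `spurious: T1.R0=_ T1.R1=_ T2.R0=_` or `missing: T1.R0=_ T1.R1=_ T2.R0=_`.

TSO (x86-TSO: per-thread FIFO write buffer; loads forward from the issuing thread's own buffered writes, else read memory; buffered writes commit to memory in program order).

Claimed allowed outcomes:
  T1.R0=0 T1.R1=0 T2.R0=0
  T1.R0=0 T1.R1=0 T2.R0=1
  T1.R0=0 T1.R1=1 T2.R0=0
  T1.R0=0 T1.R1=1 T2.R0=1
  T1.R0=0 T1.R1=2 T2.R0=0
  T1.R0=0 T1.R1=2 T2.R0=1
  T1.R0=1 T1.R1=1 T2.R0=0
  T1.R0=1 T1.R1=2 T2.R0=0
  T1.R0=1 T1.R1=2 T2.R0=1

missing: T1.R0=1 T1.R1=1 T2.R0=1

outcome vector order: (T1.R0,T1.R1,T2.R0)
TSO (10): (0,0,0), (0,0,1), (0,1,0), (0,1,1), (0,2,0), (0,2,1), (1,1,0), (1,1,1), (1,2,0), (1,2,1)
TSO∖claimed = {(1,1,1)}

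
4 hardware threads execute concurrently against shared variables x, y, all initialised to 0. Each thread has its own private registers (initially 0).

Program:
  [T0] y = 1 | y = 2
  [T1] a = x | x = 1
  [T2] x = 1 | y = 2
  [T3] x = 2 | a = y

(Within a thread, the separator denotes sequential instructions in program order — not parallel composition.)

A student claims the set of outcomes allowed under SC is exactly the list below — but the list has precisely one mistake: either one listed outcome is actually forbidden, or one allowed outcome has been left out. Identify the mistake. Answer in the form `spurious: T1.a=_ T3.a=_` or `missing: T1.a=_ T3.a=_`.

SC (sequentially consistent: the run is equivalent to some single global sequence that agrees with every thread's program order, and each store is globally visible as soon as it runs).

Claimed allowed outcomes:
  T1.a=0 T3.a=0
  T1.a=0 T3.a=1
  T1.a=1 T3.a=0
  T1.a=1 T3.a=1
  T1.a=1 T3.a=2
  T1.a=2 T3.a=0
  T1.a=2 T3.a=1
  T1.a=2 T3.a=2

outcome vector order: (T1.a,T3.a)
[SC] allowed = {(0,0) (0,1) (0,2) (1,0) (1,1) (1,2) (2,0) (2,1) (2,2)}
SC∖claimed = {(0,2)}

missing: T1.a=0 T3.a=2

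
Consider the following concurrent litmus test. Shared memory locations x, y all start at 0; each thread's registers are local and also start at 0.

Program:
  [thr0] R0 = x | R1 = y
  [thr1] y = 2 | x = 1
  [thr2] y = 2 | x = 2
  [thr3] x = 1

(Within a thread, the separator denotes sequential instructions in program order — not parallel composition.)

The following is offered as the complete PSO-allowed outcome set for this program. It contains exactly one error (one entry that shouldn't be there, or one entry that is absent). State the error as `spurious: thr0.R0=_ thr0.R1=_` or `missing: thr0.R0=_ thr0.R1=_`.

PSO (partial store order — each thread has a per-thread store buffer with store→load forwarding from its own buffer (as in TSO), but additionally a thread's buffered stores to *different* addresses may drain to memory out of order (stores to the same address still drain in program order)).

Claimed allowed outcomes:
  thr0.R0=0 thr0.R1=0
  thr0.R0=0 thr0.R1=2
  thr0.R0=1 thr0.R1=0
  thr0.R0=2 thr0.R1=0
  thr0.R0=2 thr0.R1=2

outcome vector order: (thr0.R0,thr0.R1)
PSO (6): 00; 02; 10; 12; 20; 22
PSO∖claimed = {12}

missing: thr0.R0=1 thr0.R1=2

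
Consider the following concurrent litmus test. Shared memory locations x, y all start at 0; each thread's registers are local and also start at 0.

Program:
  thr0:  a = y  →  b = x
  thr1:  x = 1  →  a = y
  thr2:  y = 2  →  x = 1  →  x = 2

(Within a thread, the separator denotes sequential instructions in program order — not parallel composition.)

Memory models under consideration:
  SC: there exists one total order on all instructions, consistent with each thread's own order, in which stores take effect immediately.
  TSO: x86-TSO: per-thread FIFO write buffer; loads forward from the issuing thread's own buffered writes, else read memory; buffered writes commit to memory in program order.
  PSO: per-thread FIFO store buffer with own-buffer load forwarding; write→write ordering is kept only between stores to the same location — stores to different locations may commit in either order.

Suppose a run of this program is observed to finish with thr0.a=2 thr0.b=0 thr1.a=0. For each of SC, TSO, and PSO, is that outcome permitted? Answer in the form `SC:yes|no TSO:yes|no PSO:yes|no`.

SC:no TSO:yes PSO:yes

outcome vector order: (thr0.a,thr0.b,thr1.a)
SC: 11 outcomes — {000, 002, 010, 012, 020, 022, 202, 210, 212, 220, 222}
TSO: 12 outcomes — {000, 002, 010, 012, 020, 022, 200, 202, 210, 212, 220, 222}
PSO: 12 outcomes — {000, 002, 010, 012, 020, 022, 200, 202, 210, 212, 220, 222}
target 200 ∈ {TSO,PSO}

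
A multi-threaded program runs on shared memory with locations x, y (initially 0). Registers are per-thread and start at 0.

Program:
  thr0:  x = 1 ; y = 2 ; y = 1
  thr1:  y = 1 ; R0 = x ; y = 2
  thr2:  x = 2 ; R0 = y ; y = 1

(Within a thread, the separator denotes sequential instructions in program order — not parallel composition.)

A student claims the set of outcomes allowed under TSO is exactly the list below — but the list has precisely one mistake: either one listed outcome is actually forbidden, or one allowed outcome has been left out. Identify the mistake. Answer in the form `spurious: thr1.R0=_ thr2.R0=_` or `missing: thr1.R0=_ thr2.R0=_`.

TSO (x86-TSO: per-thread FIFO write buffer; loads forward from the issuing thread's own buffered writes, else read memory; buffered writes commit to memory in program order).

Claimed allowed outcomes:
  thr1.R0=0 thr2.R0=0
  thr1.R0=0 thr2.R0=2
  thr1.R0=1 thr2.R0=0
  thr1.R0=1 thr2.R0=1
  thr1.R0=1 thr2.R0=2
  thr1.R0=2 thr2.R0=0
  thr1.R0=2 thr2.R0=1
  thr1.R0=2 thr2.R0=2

outcome vector order: (thr1.R0,thr2.R0)
under TSO → (0,0), (0,1), (0,2), (1,0), (1,1), (1,2), (2,0), (2,1), (2,2)
TSO∖claimed = {(0,1)}

missing: thr1.R0=0 thr2.R0=1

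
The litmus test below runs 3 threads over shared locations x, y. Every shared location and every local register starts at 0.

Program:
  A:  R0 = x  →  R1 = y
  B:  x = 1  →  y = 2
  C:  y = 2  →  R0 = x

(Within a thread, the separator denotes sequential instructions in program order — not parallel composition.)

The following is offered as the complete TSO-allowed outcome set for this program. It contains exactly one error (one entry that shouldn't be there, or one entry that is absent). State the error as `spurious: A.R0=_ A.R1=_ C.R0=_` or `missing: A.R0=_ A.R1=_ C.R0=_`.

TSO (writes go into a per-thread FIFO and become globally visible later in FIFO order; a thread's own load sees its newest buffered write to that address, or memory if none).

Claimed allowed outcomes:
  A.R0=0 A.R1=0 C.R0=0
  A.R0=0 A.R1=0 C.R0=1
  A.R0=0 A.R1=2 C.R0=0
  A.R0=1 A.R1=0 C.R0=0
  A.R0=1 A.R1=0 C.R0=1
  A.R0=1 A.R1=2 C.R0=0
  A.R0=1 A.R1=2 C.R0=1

missing: A.R0=0 A.R1=2 C.R0=1

outcome vector order: (A.R0,A.R1,C.R0)
TSO (8): 0/0/0; 0/0/1; 0/2/0; 0/2/1; 1/0/0; 1/0/1; 1/2/0; 1/2/1
TSO∖claimed = {0/2/1}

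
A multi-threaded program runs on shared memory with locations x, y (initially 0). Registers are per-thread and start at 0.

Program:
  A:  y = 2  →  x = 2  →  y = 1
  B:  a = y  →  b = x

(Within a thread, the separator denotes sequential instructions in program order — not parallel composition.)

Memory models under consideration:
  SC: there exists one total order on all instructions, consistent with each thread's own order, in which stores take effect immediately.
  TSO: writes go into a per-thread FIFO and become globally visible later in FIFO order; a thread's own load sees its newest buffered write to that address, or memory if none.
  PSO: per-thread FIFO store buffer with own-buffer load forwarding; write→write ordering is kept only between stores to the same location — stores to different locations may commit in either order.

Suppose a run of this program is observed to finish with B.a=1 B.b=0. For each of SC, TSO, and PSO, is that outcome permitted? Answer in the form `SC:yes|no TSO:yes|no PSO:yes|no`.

outcome vector order: (B.a,B.b)
SC: 5 outcomes — {0/0 0/2 1/2 2/0 2/2}
TSO: 5 outcomes — {0/0 0/2 1/2 2/0 2/2}
PSO: 6 outcomes — {0/0 0/2 1/0 1/2 2/0 2/2}
target 1/0 ∈ {PSO}

SC:no TSO:no PSO:yes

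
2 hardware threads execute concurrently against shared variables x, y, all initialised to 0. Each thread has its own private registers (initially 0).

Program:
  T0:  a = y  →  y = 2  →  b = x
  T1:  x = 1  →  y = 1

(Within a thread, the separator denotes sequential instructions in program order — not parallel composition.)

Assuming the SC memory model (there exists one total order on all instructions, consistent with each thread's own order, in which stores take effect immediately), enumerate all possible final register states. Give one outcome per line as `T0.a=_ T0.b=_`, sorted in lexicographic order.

outcome vector order: (T0.a,T0.b)
|SC outcomes| = 3

T0.a=0 T0.b=0
T0.a=0 T0.b=1
T0.a=1 T0.b=1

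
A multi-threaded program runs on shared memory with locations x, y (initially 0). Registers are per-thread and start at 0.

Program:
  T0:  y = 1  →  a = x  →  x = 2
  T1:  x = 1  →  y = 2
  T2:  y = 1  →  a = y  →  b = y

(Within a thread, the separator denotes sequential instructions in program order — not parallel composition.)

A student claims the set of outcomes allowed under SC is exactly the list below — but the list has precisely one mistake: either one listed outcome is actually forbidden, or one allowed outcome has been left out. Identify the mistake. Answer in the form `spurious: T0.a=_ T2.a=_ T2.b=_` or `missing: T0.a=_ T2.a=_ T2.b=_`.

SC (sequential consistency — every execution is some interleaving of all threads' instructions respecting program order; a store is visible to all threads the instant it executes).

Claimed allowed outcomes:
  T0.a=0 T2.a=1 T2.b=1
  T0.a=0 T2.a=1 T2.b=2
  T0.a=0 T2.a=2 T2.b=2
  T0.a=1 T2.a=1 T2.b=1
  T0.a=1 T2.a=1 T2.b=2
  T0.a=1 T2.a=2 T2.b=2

missing: T0.a=1 T2.a=2 T2.b=1

outcome vector order: (T0.a,T2.a,T2.b)
SC: 7 outcomes — {(0,1,1); (0,1,2); (0,2,2); (1,1,1); (1,1,2); (1,2,1); (1,2,2)}
SC∖claimed = {(1,2,1)}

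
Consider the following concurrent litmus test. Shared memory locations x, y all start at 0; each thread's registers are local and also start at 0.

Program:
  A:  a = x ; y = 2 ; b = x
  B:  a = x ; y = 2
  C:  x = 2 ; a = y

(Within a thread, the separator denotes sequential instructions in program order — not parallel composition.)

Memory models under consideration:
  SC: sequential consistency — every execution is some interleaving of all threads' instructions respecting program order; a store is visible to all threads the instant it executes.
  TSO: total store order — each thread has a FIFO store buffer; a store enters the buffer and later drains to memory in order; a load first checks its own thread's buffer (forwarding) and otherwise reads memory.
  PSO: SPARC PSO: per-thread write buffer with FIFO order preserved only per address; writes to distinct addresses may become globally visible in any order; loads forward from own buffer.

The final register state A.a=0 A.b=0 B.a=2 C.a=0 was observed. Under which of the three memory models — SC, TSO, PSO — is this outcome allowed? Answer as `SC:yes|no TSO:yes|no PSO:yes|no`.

outcome vector order: (A.a,A.b,B.a,C.a)
[SC] allowed = {0002, 0022, 0200, 0202, 0220, 0222, 2200, 2202, 2220, 2222}
[TSO] allowed = {0000, 0002, 0020, 0022, 0200, 0202, 0220, 0222, 2200, 2202, 2220, 2222}
[PSO] allowed = {0000, 0002, 0020, 0022, 0200, 0202, 0220, 0222, 2200, 2202, 2220, 2222}
target 0020 ∈ {TSO,PSO}

SC:no TSO:yes PSO:yes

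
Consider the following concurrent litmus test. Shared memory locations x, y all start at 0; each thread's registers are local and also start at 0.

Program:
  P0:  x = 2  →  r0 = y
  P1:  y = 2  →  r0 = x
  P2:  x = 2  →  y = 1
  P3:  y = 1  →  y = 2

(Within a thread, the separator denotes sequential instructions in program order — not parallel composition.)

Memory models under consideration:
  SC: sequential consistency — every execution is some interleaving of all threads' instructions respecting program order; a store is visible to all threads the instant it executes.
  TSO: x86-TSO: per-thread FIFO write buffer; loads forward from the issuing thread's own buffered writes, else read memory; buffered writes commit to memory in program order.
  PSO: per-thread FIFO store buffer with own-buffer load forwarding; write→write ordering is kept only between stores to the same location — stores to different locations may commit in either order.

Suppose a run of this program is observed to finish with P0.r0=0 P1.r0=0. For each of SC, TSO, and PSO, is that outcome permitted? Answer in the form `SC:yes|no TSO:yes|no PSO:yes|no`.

outcome vector order: (P0.r0,P1.r0)
SC: 5 outcomes — {02 10 12 20 22}
TSO: 6 outcomes — {00 02 10 12 20 22}
PSO: 6 outcomes — {00 02 10 12 20 22}
target 00 ∈ {TSO,PSO}

SC:no TSO:yes PSO:yes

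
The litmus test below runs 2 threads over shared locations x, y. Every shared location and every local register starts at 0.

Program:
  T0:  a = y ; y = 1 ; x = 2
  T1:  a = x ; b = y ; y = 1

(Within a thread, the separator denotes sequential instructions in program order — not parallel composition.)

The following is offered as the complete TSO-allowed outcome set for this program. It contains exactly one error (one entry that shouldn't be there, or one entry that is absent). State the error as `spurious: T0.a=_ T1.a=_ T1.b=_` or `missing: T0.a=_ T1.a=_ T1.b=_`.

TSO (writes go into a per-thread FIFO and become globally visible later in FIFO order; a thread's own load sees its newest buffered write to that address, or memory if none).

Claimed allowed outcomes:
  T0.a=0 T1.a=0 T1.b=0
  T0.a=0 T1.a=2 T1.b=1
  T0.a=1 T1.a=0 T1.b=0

missing: T0.a=0 T1.a=0 T1.b=1

outcome vector order: (T0.a,T1.a,T1.b)
under TSO → <0 0 0>; <0 0 1>; <0 2 1>; <1 0 0>
TSO∖claimed = {<0 0 1>}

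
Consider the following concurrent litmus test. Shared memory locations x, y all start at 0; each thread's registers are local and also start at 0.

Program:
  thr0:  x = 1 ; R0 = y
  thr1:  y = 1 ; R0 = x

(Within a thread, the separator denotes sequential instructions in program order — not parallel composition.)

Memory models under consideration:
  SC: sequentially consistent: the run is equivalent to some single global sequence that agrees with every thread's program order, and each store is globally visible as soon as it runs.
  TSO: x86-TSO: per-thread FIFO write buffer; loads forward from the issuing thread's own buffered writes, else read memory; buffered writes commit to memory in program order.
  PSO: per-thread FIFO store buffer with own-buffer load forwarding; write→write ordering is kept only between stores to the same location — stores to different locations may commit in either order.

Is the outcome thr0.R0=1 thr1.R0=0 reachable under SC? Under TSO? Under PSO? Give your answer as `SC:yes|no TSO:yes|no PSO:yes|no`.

SC:yes TSO:yes PSO:yes

outcome vector order: (thr0.R0,thr1.R0)
SC (3): 0/1; 1/0; 1/1
TSO (4): 0/0; 0/1; 1/0; 1/1
PSO (4): 0/0; 0/1; 1/0; 1/1
target 1/0 ∈ {SC,TSO,PSO}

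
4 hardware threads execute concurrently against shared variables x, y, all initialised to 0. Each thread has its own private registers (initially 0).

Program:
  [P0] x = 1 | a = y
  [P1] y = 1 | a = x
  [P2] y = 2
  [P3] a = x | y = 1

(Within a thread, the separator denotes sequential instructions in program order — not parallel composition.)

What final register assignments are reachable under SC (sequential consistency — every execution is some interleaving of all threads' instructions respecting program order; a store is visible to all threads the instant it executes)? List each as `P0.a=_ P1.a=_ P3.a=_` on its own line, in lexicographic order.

outcome vector order: (P0.a,P1.a,P3.a)
|SC outcomes| = 10

P0.a=0 P1.a=1 P3.a=0
P0.a=0 P1.a=1 P3.a=1
P0.a=1 P1.a=0 P3.a=0
P0.a=1 P1.a=0 P3.a=1
P0.a=1 P1.a=1 P3.a=0
P0.a=1 P1.a=1 P3.a=1
P0.a=2 P1.a=0 P3.a=0
P0.a=2 P1.a=0 P3.a=1
P0.a=2 P1.a=1 P3.a=0
P0.a=2 P1.a=1 P3.a=1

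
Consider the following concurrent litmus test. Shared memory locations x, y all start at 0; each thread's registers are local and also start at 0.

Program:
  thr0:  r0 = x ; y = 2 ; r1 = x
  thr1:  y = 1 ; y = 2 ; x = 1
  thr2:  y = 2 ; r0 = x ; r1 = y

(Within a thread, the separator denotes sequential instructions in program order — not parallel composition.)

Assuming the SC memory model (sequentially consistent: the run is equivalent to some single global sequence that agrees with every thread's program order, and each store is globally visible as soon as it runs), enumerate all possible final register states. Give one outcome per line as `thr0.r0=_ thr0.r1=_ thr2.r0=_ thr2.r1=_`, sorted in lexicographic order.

outcome vector order: (thr0.r0,thr0.r1,thr2.r0,thr2.r1)
|SC outcomes| = 9

thr0.r0=0 thr0.r1=0 thr2.r0=0 thr2.r1=1
thr0.r0=0 thr0.r1=0 thr2.r0=0 thr2.r1=2
thr0.r0=0 thr0.r1=0 thr2.r0=1 thr2.r1=2
thr0.r0=0 thr0.r1=1 thr2.r0=0 thr2.r1=1
thr0.r0=0 thr0.r1=1 thr2.r0=0 thr2.r1=2
thr0.r0=0 thr0.r1=1 thr2.r0=1 thr2.r1=2
thr0.r0=1 thr0.r1=1 thr2.r0=0 thr2.r1=1
thr0.r0=1 thr0.r1=1 thr2.r0=0 thr2.r1=2
thr0.r0=1 thr0.r1=1 thr2.r0=1 thr2.r1=2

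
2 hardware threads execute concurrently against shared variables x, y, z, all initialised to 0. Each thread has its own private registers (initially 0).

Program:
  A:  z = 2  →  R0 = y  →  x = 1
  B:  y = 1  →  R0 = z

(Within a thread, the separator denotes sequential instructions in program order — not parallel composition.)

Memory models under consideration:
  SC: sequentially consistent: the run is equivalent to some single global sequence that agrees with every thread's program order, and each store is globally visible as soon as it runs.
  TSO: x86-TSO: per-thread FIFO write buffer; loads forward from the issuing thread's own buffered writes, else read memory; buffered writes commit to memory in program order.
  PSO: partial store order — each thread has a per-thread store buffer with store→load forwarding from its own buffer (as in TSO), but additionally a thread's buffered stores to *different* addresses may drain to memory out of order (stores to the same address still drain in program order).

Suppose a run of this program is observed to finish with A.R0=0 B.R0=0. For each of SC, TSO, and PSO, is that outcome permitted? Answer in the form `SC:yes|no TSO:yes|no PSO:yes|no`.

SC:no TSO:yes PSO:yes

outcome vector order: (A.R0,B.R0)
[SC] allowed = {0/2, 1/0, 1/2}
[TSO] allowed = {0/0, 0/2, 1/0, 1/2}
[PSO] allowed = {0/0, 0/2, 1/0, 1/2}
target 0/0 ∈ {TSO,PSO}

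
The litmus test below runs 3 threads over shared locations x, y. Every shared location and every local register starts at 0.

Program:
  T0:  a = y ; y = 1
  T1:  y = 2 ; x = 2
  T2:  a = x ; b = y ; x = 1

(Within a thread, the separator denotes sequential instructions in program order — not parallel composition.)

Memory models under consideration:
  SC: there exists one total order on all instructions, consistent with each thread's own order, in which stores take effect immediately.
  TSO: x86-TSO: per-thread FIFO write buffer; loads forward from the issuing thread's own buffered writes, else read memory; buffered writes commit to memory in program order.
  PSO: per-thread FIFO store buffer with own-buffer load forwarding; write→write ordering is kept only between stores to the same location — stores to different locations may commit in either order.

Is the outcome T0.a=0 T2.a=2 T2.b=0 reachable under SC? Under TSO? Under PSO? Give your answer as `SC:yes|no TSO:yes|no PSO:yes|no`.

SC:no TSO:no PSO:yes

outcome vector order: (T0.a,T2.a,T2.b)
under SC → <0 0 0> <0 0 1> <0 0 2> <0 2 1> <0 2 2> <2 0 0> <2 0 1> <2 0 2> <2 2 1> <2 2 2>
under TSO → <0 0 0> <0 0 1> <0 0 2> <0 2 1> <0 2 2> <2 0 0> <2 0 1> <2 0 2> <2 2 1> <2 2 2>
under PSO → <0 0 0> <0 0 1> <0 0 2> <0 2 0> <0 2 1> <0 2 2> <2 0 0> <2 0 1> <2 0 2> <2 2 0> <2 2 1> <2 2 2>
target <0 2 0> ∈ {PSO}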